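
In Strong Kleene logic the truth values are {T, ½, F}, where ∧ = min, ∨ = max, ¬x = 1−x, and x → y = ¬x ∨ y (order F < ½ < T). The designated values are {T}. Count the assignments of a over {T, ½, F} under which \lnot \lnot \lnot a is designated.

a=T: F ·
a=½: ½ ·
a=F: T ✓

1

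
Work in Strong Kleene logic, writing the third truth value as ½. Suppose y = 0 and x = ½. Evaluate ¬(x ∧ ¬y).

¬y = ¬0 = 1
x ∧ ¬y = ½ ∧ 1 = ½
¬(x ∧ ¬y) = ¬½ = ½

½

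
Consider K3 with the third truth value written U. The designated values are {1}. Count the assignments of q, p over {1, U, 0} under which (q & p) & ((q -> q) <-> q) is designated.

Designated under: (q=1, p=1).

1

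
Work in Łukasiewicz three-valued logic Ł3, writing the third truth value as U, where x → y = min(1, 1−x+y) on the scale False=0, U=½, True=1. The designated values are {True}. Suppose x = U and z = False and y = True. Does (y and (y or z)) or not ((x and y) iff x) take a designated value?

Yes

y or z = True or False = True
y and (y or z) = True and True = True
x and y = U and True = U
(x and y) iff x = U iff U = True  [1 − |½−½|]
not ((x and y) iff x) = not True = False
(y and (y or z)) or not ((x and y) iff x) = True or False = True
True ∈ {True}.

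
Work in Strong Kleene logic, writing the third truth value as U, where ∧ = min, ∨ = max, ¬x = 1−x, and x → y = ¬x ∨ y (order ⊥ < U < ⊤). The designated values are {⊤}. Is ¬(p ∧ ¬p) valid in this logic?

Countermodel: p=U gives U, which is not designated.

No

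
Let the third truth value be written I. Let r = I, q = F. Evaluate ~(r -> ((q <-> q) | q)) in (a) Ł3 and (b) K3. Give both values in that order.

In Ł3: q <-> q = F <-> F = T
(q <-> q) | q = T | F = T
r -> ((q <-> q) | q) = I -> T = T  [min(1, 1−½+1)]
~(r -> ((q <-> q) | q)) = ~T = F
In K3: q <-> q = F <-> F = T
(q <-> q) | q = T | F = T
r -> ((q <-> q) | q) = I -> T = T  [~I | T]
~(r -> ((q <-> q) | q)) = ~T = F

F; F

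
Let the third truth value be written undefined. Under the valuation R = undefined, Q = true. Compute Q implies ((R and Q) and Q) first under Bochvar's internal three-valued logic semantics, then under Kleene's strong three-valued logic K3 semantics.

undefined; undefined

In Bochvar's internal three-valued logic: R and Q = undefined and true = undefined
(R and Q) and Q = undefined and true = undefined
Q implies ((R and Q) and Q) = true implies undefined = undefined  [any arg is the third value ⇒ result is the third value]
In Kleene's strong three-valued logic K3: R and Q = undefined and true = undefined
(R and Q) and Q = undefined and true = undefined
Q implies ((R and Q) and Q) = true implies undefined = undefined  [not true or undefined]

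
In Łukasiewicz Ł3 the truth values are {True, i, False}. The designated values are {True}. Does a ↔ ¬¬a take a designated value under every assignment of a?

Yes

Every assignment of a over {True, i, False} gives a value in {True}.
In particular, with a=i: a ↔ ¬¬a = True.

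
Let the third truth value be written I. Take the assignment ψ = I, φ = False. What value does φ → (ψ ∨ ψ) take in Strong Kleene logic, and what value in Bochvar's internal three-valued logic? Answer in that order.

In Strong Kleene logic: ψ ∨ ψ = I ∨ I = I
φ → (ψ ∨ ψ) = False → I = True  [¬False ∨ I]
In Bochvar's internal three-valued logic: ψ ∨ ψ = I ∨ I = I
φ → (ψ ∨ ψ) = False → I = I  [any arg is the third value ⇒ result is the third value]
They differ because Strong Kleene logic and Bochvar's internal three-valued logic treat I differently under the binary connectives.

True; I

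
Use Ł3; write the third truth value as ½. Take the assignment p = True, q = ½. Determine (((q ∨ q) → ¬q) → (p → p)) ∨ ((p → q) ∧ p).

True

q ∨ q = ½ ∨ ½ = ½
¬q = ¬½ = ½
(q ∨ q) → ¬q = ½ → ½ = True  [min(1, 1−½+½)]
p → p = True → True = True
((q ∨ q) → ¬q) → (p → p) = True → True = True
p → q = True → ½ = ½
(p → q) ∧ p = ½ ∧ True = ½
(((q ∨ q) → ¬q) → (p → p)) ∨ ((p → q) ∧ p) = True ∨ ½ = True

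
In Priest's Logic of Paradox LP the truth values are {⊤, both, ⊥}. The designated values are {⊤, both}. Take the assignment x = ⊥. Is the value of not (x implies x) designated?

x implies x = ⊥ implies ⊥ = ⊤
not (x implies x) = not ⊤ = ⊥
⊥ ∉ {⊤, both}.

No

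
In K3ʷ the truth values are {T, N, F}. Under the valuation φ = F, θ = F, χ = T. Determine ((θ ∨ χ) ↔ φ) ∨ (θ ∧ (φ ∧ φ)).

θ ∨ χ = F ∨ T = T
(θ ∨ χ) ↔ φ = T ↔ F = F
φ ∧ φ = F ∧ F = F
θ ∧ (φ ∧ φ) = F ∧ F = F
((θ ∨ χ) ↔ φ) ∨ (θ ∧ (φ ∧ φ)) = F ∨ F = F

F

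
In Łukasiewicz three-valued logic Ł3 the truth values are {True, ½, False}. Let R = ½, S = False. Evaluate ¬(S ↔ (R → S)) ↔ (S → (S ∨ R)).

½

R → S = ½ → False = ½  [min(1, 1−½+0)]
S ↔ (R → S) = False ↔ ½ = ½
¬(S ↔ (R → S)) = ¬½ = ½
S ∨ R = False ∨ ½ = ½
S → (S ∨ R) = False → ½ = True
¬(S ↔ (R → S)) ↔ (S → (S ∨ R)) = ½ ↔ True = ½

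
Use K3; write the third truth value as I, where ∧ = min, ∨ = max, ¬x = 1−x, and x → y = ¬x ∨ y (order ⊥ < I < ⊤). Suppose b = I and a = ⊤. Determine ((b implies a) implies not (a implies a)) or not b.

b implies a = I implies ⊤ = ⊤  [not I or ⊤]
a implies a = ⊤ implies ⊤ = ⊤
not (a implies a) = not ⊤ = ⊥
(b implies a) implies not (a implies a) = ⊤ implies ⊥ = ⊥
not b = not I = I
((b implies a) implies not (a implies a)) or not b = ⊥ or I = I

I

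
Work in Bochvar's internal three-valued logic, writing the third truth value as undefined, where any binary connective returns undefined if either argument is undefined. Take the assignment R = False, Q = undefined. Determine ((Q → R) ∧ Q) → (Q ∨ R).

Q → R = undefined → False = undefined  [any arg is the third value ⇒ result is the third value]
(Q → R) ∧ Q = undefined ∧ undefined = undefined
Q ∨ R = undefined ∨ False = undefined
((Q → R) ∧ Q) → (Q ∨ R) = undefined → undefined = undefined

undefined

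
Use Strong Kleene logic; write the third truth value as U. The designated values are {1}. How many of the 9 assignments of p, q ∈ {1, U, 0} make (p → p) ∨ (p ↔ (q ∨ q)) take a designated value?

6

Of the 9 assignments, 6 give a value in {1}.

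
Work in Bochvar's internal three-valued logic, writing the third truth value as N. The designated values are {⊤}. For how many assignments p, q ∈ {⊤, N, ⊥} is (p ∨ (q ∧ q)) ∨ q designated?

3

Designated under: (p=⊤, q=⊤); (p=⊤, q=⊥); (p=⊥, q=⊤).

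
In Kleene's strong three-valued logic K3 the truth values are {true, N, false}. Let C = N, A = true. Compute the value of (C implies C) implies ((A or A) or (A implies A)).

true

C implies C = N implies N = N  [not N or N]
A or A = true or true = true
A implies A = true implies true = true
(A or A) or (A implies A) = true or true = true
(C implies C) implies ((A or A) or (A implies A)) = N implies true = true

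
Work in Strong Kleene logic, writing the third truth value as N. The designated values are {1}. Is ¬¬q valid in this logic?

Countermodel: q=N gives N, which is not designated.

No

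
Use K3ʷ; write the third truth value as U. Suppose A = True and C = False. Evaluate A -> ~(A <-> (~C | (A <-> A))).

~C = ~False = True
A <-> A = True <-> True = True
~C | (A <-> A) = True | True = True
A <-> (~C | (A <-> A)) = True <-> True = True
~(A <-> (~C | (A <-> A))) = ~True = False
A -> ~(A <-> (~C | (A <-> A))) = True -> False = False

False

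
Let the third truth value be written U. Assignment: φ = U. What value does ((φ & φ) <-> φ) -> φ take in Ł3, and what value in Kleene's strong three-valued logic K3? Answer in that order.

U; U

In Ł3: φ & φ = U & U = U
(φ & φ) <-> φ = U <-> U = 1
((φ & φ) <-> φ) -> φ = 1 -> U = U
In Kleene's strong three-valued logic K3: φ & φ = U & U = U
(φ & φ) <-> φ = U <-> U = U
((φ & φ) <-> φ) -> φ = U -> U = U  [~U | U]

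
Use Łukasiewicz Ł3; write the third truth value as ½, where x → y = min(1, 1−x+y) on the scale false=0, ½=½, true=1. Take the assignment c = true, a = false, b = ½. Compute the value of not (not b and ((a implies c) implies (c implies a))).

not b = not ½ = ½
a implies c = false implies true = true
c implies a = true implies false = false
(a implies c) implies (c implies a) = true implies false = false
not b and ((a implies c) implies (c implies a)) = ½ and false = false
not (not b and ((a implies c) implies (c implies a))) = not false = true

true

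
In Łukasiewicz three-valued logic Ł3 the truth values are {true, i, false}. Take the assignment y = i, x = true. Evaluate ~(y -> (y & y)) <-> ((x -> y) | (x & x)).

false

y & y = i & i = i
y -> (y & y) = i -> i = true  [min(1, 1−½+½)]
~(y -> (y & y)) = ~true = false
x -> y = true -> i = i
x & x = true & true = true
(x -> y) | (x & x) = i | true = true
~(y -> (y & y)) <-> ((x -> y) | (x & x)) = false <-> true = false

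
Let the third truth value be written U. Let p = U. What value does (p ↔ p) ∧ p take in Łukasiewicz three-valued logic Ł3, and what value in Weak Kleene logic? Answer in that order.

U; U

In Łukasiewicz three-valued logic Ł3: p ↔ p = U ↔ U = ⊤  [1 − |½−½|]
(p ↔ p) ∧ p = ⊤ ∧ U = U
In Weak Kleene logic: p ↔ p = U ↔ U = U
(p ↔ p) ∧ p = U ∧ U = U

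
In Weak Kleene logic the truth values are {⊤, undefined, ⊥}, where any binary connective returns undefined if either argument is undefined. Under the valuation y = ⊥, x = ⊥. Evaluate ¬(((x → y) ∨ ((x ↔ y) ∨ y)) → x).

⊤

x → y = ⊥ → ⊥ = ⊤
x ↔ y = ⊥ ↔ ⊥ = ⊤
(x ↔ y) ∨ y = ⊤ ∨ ⊥ = ⊤
(x → y) ∨ ((x ↔ y) ∨ y) = ⊤ ∨ ⊤ = ⊤
((x → y) ∨ ((x ↔ y) ∨ y)) → x = ⊤ → ⊥ = ⊥
¬(((x → y) ∨ ((x ↔ y) ∨ y)) → x) = ¬⊥ = ⊤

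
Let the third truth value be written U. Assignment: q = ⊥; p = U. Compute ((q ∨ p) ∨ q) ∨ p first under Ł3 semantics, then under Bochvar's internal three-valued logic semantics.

U; U

In Ł3: q ∨ p = ⊥ ∨ U = U
(q ∨ p) ∨ q = U ∨ ⊥ = U
((q ∨ p) ∨ q) ∨ p = U ∨ U = U
In Bochvar's internal three-valued logic: q ∨ p = ⊥ ∨ U = U
(q ∨ p) ∨ q = U ∨ ⊥ = U
((q ∨ p) ∨ q) ∨ p = U ∨ U = U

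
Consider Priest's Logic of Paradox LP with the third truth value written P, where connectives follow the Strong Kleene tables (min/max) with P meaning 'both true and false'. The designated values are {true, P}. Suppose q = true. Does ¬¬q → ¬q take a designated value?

¬q = ¬true = false
¬¬q = ¬false = true
¬q = ¬true = false
¬¬q → ¬q = true → false = false
false ∉ {true, P}.

No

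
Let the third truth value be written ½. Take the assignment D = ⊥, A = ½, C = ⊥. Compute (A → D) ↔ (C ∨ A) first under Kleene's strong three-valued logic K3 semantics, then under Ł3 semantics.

In Kleene's strong three-valued logic K3: A → D = ½ → ⊥ = ½  [¬½ ∨ ⊥]
C ∨ A = ⊥ ∨ ½ = ½
(A → D) ↔ (C ∨ A) = ½ ↔ ½ = ½
In Ł3: A → D = ½ → ⊥ = ½  [min(1, 1−½+0)]
C ∨ A = ⊥ ∨ ½ = ½
(A → D) ↔ (C ∨ A) = ½ ↔ ½ = ⊤
They differ because Kleene's strong three-valued logic K3 and Ł3 treat ½ differently under implication.

½; ⊤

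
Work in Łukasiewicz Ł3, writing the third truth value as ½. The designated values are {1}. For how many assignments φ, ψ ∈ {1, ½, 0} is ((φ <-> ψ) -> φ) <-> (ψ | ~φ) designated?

Designated under: (φ=1, ψ=1); (φ=½, ψ=1); (φ=½, ψ=½); (φ=0, ψ=1).

4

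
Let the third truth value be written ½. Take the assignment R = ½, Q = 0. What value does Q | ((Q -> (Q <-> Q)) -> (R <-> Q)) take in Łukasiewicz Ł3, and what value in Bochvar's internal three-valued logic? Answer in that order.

½; ½

In Łukasiewicz Ł3: Q <-> Q = 0 <-> 0 = 1
Q -> (Q <-> Q) = 0 -> 1 = 1
R <-> Q = ½ <-> 0 = ½  [1 − |½−0|]
(Q -> (Q <-> Q)) -> (R <-> Q) = 1 -> ½ = ½
Q | ((Q -> (Q <-> Q)) -> (R <-> Q)) = 0 | ½ = ½
In Bochvar's internal three-valued logic: Q <-> Q = 0 <-> 0 = 1
Q -> (Q <-> Q) = 0 -> 1 = 1
R <-> Q = ½ <-> 0 = ½
(Q -> (Q <-> Q)) -> (R <-> Q) = 1 -> ½ = ½
Q | ((Q -> (Q <-> Q)) -> (R <-> Q)) = 0 | ½ = ½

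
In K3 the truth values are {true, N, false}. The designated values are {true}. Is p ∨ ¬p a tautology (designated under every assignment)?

Countermodel: p=N gives N, which is not designated.

No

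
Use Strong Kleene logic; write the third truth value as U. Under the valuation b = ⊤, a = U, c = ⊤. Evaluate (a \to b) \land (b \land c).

a \to b = U \to ⊤ = ⊤  [\lnot U \lor ⊤]
b \land c = ⊤ \land ⊤ = ⊤
(a \to b) \land (b \land c) = ⊤ \land ⊤ = ⊤

⊤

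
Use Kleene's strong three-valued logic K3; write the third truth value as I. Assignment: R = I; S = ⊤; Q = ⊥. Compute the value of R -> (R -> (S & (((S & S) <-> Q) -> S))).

⊤

S & S = ⊤ & ⊤ = ⊤
(S & S) <-> Q = ⊤ <-> ⊥ = ⊥
((S & S) <-> Q) -> S = ⊥ -> ⊤ = ⊤
S & (((S & S) <-> Q) -> S) = ⊤ & ⊤ = ⊤
R -> (S & (((S & S) <-> Q) -> S)) = I -> ⊤ = ⊤  [~I | ⊤]
R -> (R -> (S & (((S & S) <-> Q) -> S))) = I -> ⊤ = ⊤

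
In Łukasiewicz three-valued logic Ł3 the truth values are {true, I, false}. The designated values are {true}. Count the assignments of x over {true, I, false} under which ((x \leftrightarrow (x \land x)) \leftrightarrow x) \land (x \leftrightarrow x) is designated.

x=true: true ✓
x=I: I ·
x=false: false ·

1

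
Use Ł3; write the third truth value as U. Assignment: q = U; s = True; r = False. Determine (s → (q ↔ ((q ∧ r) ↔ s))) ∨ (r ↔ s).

q ∧ r = U ∧ False = False
(q ∧ r) ↔ s = False ↔ True = False
q ↔ ((q ∧ r) ↔ s) = U ↔ False = U
s → (q ↔ ((q ∧ r) ↔ s)) = True → U = U
r ↔ s = False ↔ True = False
(s → (q ↔ ((q ∧ r) ↔ s))) ∨ (r ↔ s) = U ∨ False = U

U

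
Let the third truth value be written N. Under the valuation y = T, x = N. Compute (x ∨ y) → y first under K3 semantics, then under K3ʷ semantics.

In K3: x ∨ y = N ∨ T = T
(x ∨ y) → y = T → T = T
In K3ʷ: x ∨ y = N ∨ T = N
(x ∨ y) → y = N → T = N  [any arg is the third value ⇒ result is the third value]
They differ because K3 and K3ʷ treat N differently under the binary connectives.

T; N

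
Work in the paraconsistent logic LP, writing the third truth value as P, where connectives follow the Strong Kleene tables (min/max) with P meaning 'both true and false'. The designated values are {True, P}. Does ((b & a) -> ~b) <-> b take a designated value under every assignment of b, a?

Countermodel: b=True, a=True gives False, which is not designated.

No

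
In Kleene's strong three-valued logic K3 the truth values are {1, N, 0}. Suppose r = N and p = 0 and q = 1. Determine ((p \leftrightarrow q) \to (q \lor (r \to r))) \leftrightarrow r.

p \leftrightarrow q = 0 \leftrightarrow 1 = 0
r \to r = N \to N = N
q \lor (r \to r) = 1 \lor N = 1
(p \leftrightarrow q) \to (q \lor (r \to r)) = 0 \to 1 = 1
((p \leftrightarrow q) \to (q \lor (r \to r))) \leftrightarrow r = 1 \leftrightarrow N = N

N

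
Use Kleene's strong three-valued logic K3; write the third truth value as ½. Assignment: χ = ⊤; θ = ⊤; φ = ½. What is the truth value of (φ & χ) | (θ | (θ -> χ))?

φ & χ = ½ & ⊤ = ½
θ -> χ = ⊤ -> ⊤ = ⊤
θ | (θ -> χ) = ⊤ | ⊤ = ⊤
(φ & χ) | (θ | (θ -> χ)) = ½ | ⊤ = ⊤

⊤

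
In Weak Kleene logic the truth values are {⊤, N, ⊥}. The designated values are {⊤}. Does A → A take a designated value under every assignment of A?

No

Countermodel: A=N gives N, which is not designated.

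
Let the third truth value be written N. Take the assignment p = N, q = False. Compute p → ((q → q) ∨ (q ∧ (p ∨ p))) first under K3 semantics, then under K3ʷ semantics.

In K3: q → q = False → False = True
p ∨ p = N ∨ N = N
q ∧ (p ∨ p) = False ∧ N = False
(q → q) ∨ (q ∧ (p ∨ p)) = True ∨ False = True
p → ((q → q) ∨ (q ∧ (p ∨ p))) = N → True = True
In K3ʷ: q → q = False → False = True
p ∨ p = N ∨ N = N
q ∧ (p ∨ p) = False ∧ N = N
(q → q) ∨ (q ∧ (p ∨ p)) = True ∨ N = N
p → ((q → q) ∨ (q ∧ (p ∨ p))) = N → N = N  [any arg is the third value ⇒ result is the third value]
They differ because K3 and K3ʷ treat N differently under the binary connectives.

True; N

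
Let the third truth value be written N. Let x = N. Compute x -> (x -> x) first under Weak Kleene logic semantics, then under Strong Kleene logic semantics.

In Weak Kleene logic: x -> x = N -> N = N  [any arg is the third value ⇒ result is the third value]
x -> (x -> x) = N -> N = N
In Strong Kleene logic: x -> x = N -> N = N  [~N | N]
x -> (x -> x) = N -> N = N

N; N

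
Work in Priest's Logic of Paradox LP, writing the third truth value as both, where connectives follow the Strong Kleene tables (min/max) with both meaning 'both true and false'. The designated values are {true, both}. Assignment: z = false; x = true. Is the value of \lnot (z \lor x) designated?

No

z \lor x = false \lor true = true
\lnot (z \lor x) = \lnot true = false
false ∉ {true, both}.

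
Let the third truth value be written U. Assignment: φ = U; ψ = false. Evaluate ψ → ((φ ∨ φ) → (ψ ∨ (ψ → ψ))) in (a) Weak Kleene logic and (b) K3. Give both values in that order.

U; true

In Weak Kleene logic: φ ∨ φ = U ∨ U = U
ψ → ψ = false → false = true
ψ ∨ (ψ → ψ) = false ∨ true = true
(φ ∨ φ) → (ψ ∨ (ψ → ψ)) = U → true = U
ψ → ((φ ∨ φ) → (ψ ∨ (ψ → ψ))) = false → U = U
In K3: φ ∨ φ = U ∨ U = U
ψ → ψ = false → false = true
ψ ∨ (ψ → ψ) = false ∨ true = true
(φ ∨ φ) → (ψ ∨ (ψ → ψ)) = U → true = true  [¬U ∨ true]
ψ → ((φ ∨ φ) → (ψ ∨ (ψ → ψ))) = false → true = true
They differ because Weak Kleene logic and K3 treat U differently under the binary connectives.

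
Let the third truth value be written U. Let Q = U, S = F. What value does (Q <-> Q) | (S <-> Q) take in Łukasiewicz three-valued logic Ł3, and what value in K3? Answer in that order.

In Łukasiewicz three-valued logic Ł3: Q <-> Q = U <-> U = T  [1 − |½−½|]
S <-> Q = F <-> U = U
(Q <-> Q) | (S <-> Q) = T | U = T
In K3: Q <-> Q = U <-> U = U
S <-> Q = F <-> U = U
(Q <-> Q) | (S <-> Q) = U | U = U
They differ because Łukasiewicz three-valued logic Ł3 and K3 treat U differently under implication.

T; U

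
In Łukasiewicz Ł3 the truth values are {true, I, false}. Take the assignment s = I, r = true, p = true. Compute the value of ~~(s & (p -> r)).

p -> r = true -> true = true
s & (p -> r) = I & true = I
~(s & (p -> r)) = ~I = I
~~(s & (p -> r)) = ~I = I

I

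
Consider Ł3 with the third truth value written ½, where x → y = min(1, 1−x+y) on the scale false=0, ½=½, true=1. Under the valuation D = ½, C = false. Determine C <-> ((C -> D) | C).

C -> D = false -> ½ = true  [min(1, 1−0+½)]
(C -> D) | C = true | false = true
C <-> ((C -> D) | C) = false <-> true = false

false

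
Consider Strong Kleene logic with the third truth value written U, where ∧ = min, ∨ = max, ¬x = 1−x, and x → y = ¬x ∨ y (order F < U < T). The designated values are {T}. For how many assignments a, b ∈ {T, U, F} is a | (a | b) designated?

Of the 9 assignments, 5 give a value in {T}.

5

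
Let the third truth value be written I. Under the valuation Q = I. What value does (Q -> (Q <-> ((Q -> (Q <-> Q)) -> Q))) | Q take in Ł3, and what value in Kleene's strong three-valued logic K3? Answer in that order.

In Ł3: Q <-> Q = I <-> I = ⊤  [1 − |½−½|]
Q -> (Q <-> Q) = I -> ⊤ = ⊤
(Q -> (Q <-> Q)) -> Q = ⊤ -> I = I
Q <-> ((Q -> (Q <-> Q)) -> Q) = I <-> I = ⊤
Q -> (Q <-> ((Q -> (Q <-> Q)) -> Q)) = I -> ⊤ = ⊤
(Q -> (Q <-> ((Q -> (Q <-> Q)) -> Q))) | Q = ⊤ | I = ⊤
In Kleene's strong three-valued logic K3: Q <-> Q = I <-> I = I
Q -> (Q <-> Q) = I -> I = I  [~I | I]
(Q -> (Q <-> Q)) -> Q = I -> I = I
Q <-> ((Q -> (Q <-> Q)) -> Q) = I <-> I = I
Q -> (Q <-> ((Q -> (Q <-> Q)) -> Q)) = I -> I = I
(Q -> (Q <-> ((Q -> (Q <-> Q)) -> Q))) | Q = I | I = I
They differ because Ł3 and Kleene's strong three-valued logic K3 treat I differently under implication.

⊤; I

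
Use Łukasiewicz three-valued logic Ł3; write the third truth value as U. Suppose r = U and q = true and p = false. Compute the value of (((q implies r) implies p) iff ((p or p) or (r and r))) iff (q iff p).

q implies r = true implies U = U  [min(1, 1−1+½)]
(q implies r) implies p = U implies false = U
p or p = false or false = false
r and r = U and U = U
(p or p) or (r and r) = false or U = U
((q implies r) implies p) iff ((p or p) or (r and r)) = U iff U = true
q iff p = true iff false = false
(((q implies r) implies p) iff ((p or p) or (r and r))) iff (q iff p) = true iff false = false

false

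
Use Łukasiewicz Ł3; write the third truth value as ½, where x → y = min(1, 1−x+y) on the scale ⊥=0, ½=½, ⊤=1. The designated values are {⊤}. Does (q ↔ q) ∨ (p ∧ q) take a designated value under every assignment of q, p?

Yes

Every assignment of q, p over {⊤, ½, ⊥} gives a value in {⊤}.
In particular, with q=½, p=½: (q ↔ q) ∨ (p ∧ q) = ⊤.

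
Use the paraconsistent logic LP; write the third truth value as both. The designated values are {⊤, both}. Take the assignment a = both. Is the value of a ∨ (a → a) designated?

Yes

a → a = both → both = both  [¬both ∨ both]
a ∨ (a → a) = both ∨ both = both
both ∈ {⊤, both}.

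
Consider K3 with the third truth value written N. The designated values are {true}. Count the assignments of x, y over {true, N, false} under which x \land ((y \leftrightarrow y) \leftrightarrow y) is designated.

Designated under: (x=true, y=true).

1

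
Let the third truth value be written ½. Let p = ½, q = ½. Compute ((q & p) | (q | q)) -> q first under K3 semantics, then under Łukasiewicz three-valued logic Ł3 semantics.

In K3: q & p = ½ & ½ = ½
q | q = ½ | ½ = ½
(q & p) | (q | q) = ½ | ½ = ½
((q & p) | (q | q)) -> q = ½ -> ½ = ½  [~½ | ½]
In Łukasiewicz three-valued logic Ł3: q & p = ½ & ½ = ½
q | q = ½ | ½ = ½
(q & p) | (q | q) = ½ | ½ = ½
((q & p) | (q | q)) -> q = ½ -> ½ = T  [min(1, 1−½+½)]
They differ because K3 and Łukasiewicz three-valued logic Ł3 treat ½ differently under implication.

½; T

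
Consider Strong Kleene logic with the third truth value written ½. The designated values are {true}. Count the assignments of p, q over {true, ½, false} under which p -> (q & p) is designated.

Designated under: (p=true, q=true); (p=false, q=true); (p=false, q=½); (p=false, q=false).

4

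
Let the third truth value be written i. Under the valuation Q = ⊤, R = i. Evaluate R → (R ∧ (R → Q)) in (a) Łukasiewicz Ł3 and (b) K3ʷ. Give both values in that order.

In Łukasiewicz Ł3: R → Q = i → ⊤ = ⊤
R ∧ (R → Q) = i ∧ ⊤ = i
R → (R ∧ (R → Q)) = i → i = ⊤
In K3ʷ: R → Q = i → ⊤ = i  [any arg is the third value ⇒ result is the third value]
R ∧ (R → Q) = i ∧ i = i
R → (R ∧ (R → Q)) = i → i = i
They differ because Łukasiewicz Ł3 and K3ʷ treat i differently under the binary connectives.

⊤; i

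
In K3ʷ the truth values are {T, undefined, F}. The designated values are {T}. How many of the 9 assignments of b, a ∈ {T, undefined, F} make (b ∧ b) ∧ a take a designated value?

1

Designated under: (b=T, a=T).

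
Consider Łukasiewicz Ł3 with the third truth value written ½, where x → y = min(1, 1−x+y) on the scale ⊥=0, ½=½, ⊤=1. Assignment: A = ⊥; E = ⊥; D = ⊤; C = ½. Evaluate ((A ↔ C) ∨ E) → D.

⊤

A ↔ C = ⊥ ↔ ½ = ½  [1 − |0−½|]
(A ↔ C) ∨ E = ½ ∨ ⊥ = ½
((A ↔ C) ∨ E) → D = ½ → ⊤ = ⊤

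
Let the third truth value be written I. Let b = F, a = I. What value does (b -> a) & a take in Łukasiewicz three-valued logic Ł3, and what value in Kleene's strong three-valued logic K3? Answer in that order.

In Łukasiewicz three-valued logic Ł3: b -> a = F -> I = T  [min(1, 1−0+½)]
(b -> a) & a = T & I = I
In Kleene's strong three-valued logic K3: b -> a = F -> I = T  [~F | I]
(b -> a) & a = T & I = I

I; I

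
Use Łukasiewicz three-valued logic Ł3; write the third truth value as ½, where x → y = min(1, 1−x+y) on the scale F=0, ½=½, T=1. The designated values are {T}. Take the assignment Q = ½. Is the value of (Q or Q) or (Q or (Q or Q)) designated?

Q or Q = ½ or ½ = ½
Q or Q = ½ or ½ = ½
Q or (Q or Q) = ½ or ½ = ½
(Q or Q) or (Q or (Q or Q)) = ½ or ½ = ½
½ ∉ {T}.

No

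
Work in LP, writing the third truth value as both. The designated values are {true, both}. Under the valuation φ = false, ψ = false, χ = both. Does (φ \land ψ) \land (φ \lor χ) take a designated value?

φ \land ψ = false \land false = false
φ \lor χ = false \lor both = both
(φ \land ψ) \land (φ \lor χ) = false \land both = false
false ∉ {true, both}.

No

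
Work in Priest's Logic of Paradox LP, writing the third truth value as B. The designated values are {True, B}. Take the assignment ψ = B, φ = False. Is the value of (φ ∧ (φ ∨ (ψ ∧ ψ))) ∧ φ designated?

No

ψ ∧ ψ = B ∧ B = B
φ ∨ (ψ ∧ ψ) = False ∨ B = B
φ ∧ (φ ∨ (ψ ∧ ψ)) = False ∧ B = False
(φ ∧ (φ ∨ (ψ ∧ ψ))) ∧ φ = False ∧ False = False
False ∉ {True, B}.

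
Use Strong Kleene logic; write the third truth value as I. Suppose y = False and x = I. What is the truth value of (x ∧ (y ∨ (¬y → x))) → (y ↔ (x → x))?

¬y = ¬False = True
¬y → x = True → I = I  [¬True ∨ I]
y ∨ (¬y → x) = False ∨ I = I
x ∧ (y ∨ (¬y → x)) = I ∧ I = I
x → x = I → I = I
y ↔ (x → x) = False ↔ I = I
(x ∧ (y ∨ (¬y → x))) → (y ↔ (x → x)) = I → I = I

I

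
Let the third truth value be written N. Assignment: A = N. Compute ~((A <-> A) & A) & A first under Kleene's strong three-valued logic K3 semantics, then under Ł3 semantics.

N; N

In Kleene's strong three-valued logic K3: A <-> A = N <-> N = N
(A <-> A) & A = N & N = N
~((A <-> A) & A) = ~N = N
~((A <-> A) & A) & A = N & N = N
In Ł3: A <-> A = N <-> N = 1  [1 − |½−½|]
(A <-> A) & A = 1 & N = N
~((A <-> A) & A) = ~N = N
~((A <-> A) & A) & A = N & N = N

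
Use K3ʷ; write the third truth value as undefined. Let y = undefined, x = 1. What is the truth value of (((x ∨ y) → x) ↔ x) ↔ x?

x ∨ y = 1 ∨ undefined = undefined
(x ∨ y) → x = undefined → 1 = undefined  [any arg is the third value ⇒ result is the third value]
((x ∨ y) → x) ↔ x = undefined ↔ 1 = undefined
(((x ∨ y) → x) ↔ x) ↔ x = undefined ↔ 1 = undefined

undefined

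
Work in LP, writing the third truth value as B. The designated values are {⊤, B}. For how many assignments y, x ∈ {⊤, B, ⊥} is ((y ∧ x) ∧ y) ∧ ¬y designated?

2

Designated under: (y=B, x=⊤); (y=B, x=B).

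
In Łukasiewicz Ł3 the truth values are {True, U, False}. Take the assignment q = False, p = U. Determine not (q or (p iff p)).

False

p iff p = U iff U = True  [1 − |½−½|]
q or (p iff p) = False or True = True
not (q or (p iff p)) = not True = False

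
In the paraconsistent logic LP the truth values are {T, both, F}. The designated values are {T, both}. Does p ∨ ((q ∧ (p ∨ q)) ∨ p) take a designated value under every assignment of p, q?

No

Countermodel: p=F, q=F gives F, which is not designated.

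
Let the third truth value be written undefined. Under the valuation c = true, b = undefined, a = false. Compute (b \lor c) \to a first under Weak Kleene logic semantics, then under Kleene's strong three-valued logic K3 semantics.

undefined; false

In Weak Kleene logic: b \lor c = undefined \lor true = undefined
(b \lor c) \to a = undefined \to false = undefined
In Kleene's strong three-valued logic K3: b \lor c = undefined \lor true = true
(b \lor c) \to a = true \to false = false
They differ because Weak Kleene logic and Kleene's strong three-valued logic K3 treat undefined differently under the binary connectives.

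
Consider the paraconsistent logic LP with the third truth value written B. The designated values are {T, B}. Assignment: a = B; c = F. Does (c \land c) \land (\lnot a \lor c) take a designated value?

No

c \land c = F \land F = F
\lnot a = \lnot B = B
\lnot a \lor c = B \lor F = B
(c \land c) \land (\lnot a \lor c) = F \land B = F
F ∉ {T, B}.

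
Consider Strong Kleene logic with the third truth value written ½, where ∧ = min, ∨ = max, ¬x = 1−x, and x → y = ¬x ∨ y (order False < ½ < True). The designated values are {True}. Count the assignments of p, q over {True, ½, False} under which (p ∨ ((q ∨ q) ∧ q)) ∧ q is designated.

3

Designated under: (p=True, q=True); (p=½, q=True); (p=False, q=True).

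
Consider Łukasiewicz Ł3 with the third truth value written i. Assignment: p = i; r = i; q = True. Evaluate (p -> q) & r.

i

p -> q = i -> True = True
(p -> q) & r = True & i = i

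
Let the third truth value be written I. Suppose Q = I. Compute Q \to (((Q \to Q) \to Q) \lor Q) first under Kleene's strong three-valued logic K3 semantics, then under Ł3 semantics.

In Kleene's strong three-valued logic K3: Q \to Q = I \to I = I
(Q \to Q) \to Q = I \to I = I
((Q \to Q) \to Q) \lor Q = I \lor I = I
Q \to (((Q \to Q) \to Q) \lor Q) = I \to I = I
In Ł3: Q \to Q = I \to I = True  [min(1, 1−½+½)]
(Q \to Q) \to Q = True \to I = I
((Q \to Q) \to Q) \lor Q = I \lor I = I
Q \to (((Q \to Q) \to Q) \lor Q) = I \to I = True
They differ because Kleene's strong three-valued logic K3 and Ł3 treat I differently under implication.

I; True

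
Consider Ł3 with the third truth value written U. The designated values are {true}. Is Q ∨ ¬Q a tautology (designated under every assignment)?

Countermodel: Q=U gives U, which is not designated.

No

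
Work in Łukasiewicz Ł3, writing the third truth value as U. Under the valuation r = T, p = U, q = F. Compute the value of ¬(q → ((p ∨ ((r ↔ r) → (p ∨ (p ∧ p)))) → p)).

r ↔ r = T ↔ T = T
p ∧ p = U ∧ U = U
p ∨ (p ∧ p) = U ∨ U = U
(r ↔ r) → (p ∨ (p ∧ p)) = T → U = U
p ∨ ((r ↔ r) → (p ∨ (p ∧ p))) = U ∨ U = U
(p ∨ ((r ↔ r) → (p ∨ (p ∧ p)))) → p = U → U = T
q → ((p ∨ ((r ↔ r) → (p ∨ (p ∧ p)))) → p) = F → T = T
¬(q → ((p ∨ ((r ↔ r) → (p ∨ (p ∧ p)))) → p)) = ¬T = F

F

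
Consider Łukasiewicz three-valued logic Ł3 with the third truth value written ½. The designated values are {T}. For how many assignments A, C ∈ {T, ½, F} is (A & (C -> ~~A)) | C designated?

5

Of the 9 assignments, 5 give a value in {T}.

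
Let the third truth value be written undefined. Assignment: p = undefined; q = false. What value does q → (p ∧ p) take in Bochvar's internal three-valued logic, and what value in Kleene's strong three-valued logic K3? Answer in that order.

undefined; true

In Bochvar's internal three-valued logic: p ∧ p = undefined ∧ undefined = undefined
q → (p ∧ p) = false → undefined = undefined  [any arg is the third value ⇒ result is the third value]
In Kleene's strong three-valued logic K3: p ∧ p = undefined ∧ undefined = undefined
q → (p ∧ p) = false → undefined = true  [¬false ∨ undefined]
They differ because Bochvar's internal three-valued logic and Kleene's strong three-valued logic K3 treat undefined differently under the binary connectives.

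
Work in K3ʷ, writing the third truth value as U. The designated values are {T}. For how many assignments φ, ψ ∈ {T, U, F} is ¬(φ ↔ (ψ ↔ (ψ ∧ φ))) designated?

1

Designated under: (φ=F, ψ=F).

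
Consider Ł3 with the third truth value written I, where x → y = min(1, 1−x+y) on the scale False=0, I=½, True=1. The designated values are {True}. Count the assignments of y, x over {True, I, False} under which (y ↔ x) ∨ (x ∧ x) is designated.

5

Of the 9 assignments, 5 give a value in {True}.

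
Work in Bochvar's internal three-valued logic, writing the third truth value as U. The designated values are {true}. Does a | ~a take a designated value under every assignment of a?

Countermodel: a=U gives U, which is not designated.

No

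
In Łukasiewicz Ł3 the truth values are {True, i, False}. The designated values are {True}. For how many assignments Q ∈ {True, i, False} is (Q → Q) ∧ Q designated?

1

Q=True: True ✓
Q=i: i ·
Q=False: False ·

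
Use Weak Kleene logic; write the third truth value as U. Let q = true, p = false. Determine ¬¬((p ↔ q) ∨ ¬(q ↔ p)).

true

p ↔ q = false ↔ true = false
q ↔ p = true ↔ false = false
¬(q ↔ p) = ¬false = true
(p ↔ q) ∨ ¬(q ↔ p) = false ∨ true = true
¬((p ↔ q) ∨ ¬(q ↔ p)) = ¬true = false
¬¬((p ↔ q) ∨ ¬(q ↔ p)) = ¬false = true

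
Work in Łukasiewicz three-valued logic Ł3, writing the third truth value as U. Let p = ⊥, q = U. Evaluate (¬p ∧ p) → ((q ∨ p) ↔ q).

⊤

¬p = ¬⊥ = ⊤
¬p ∧ p = ⊤ ∧ ⊥ = ⊥
q ∨ p = U ∨ ⊥ = U
(q ∨ p) ↔ q = U ↔ U = ⊤  [1 − |½−½|]
(¬p ∧ p) → ((q ∨ p) ↔ q) = ⊥ → ⊤ = ⊤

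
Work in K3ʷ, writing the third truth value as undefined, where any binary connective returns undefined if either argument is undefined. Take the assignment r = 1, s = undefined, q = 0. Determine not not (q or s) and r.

q or s = 0 or undefined = undefined
not (q or s) = not undefined = undefined
not not (q or s) = not undefined = undefined
not not (q or s) and r = undefined and 1 = undefined

undefined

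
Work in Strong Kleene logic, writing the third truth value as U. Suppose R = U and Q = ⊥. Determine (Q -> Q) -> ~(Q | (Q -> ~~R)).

⊥

Q -> Q = ⊥ -> ⊥ = ⊤
~R = ~U = U
~~R = ~U = U
Q -> ~~R = ⊥ -> U = ⊤  [~⊥ | U]
Q | (Q -> ~~R) = ⊥ | ⊤ = ⊤
~(Q | (Q -> ~~R)) = ~⊤ = ⊥
(Q -> Q) -> ~(Q | (Q -> ~~R)) = ⊤ -> ⊥ = ⊥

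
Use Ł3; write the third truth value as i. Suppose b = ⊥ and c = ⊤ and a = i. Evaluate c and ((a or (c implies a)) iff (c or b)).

c implies a = ⊤ implies i = i  [min(1, 1−1+½)]
a or (c implies a) = i or i = i
c or b = ⊤ or ⊥ = ⊤
(a or (c implies a)) iff (c or b) = i iff ⊤ = i
c and ((a or (c implies a)) iff (c or b)) = ⊤ and i = i

i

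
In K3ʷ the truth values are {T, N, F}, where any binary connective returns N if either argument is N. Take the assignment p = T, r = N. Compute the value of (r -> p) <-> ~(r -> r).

r -> p = N -> T = N  [any arg is the third value ⇒ result is the third value]
r -> r = N -> N = N
~(r -> r) = ~N = N
(r -> p) <-> ~(r -> r) = N <-> N = N

N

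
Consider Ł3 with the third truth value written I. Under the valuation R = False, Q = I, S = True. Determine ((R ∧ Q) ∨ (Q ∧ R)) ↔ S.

R ∧ Q = False ∧ I = False
Q ∧ R = I ∧ False = False
(R ∧ Q) ∨ (Q ∧ R) = False ∨ False = False
((R ∧ Q) ∨ (Q ∧ R)) ↔ S = False ↔ True = False

False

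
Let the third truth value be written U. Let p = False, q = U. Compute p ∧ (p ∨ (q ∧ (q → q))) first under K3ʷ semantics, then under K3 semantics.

U; False

In K3ʷ: q → q = U → U = U
q ∧ (q → q) = U ∧ U = U
p ∨ (q ∧ (q → q)) = False ∨ U = U
p ∧ (p ∨ (q ∧ (q → q))) = False ∧ U = U
In K3: q → q = U → U = U  [¬U ∨ U]
q ∧ (q → q) = U ∧ U = U
p ∨ (q ∧ (q → q)) = False ∨ U = U
p ∧ (p ∨ (q ∧ (q → q))) = False ∧ U = False
They differ because K3ʷ and K3 treat U differently under the binary connectives.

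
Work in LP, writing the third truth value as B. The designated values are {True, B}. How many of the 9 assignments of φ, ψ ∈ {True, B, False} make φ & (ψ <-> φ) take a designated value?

5

Of the 9 assignments, 5 give a value in {True, B}.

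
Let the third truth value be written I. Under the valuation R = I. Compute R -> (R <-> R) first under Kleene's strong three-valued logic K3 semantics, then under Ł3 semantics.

In Kleene's strong three-valued logic K3: R <-> R = I <-> I = I
R -> (R <-> R) = I -> I = I
In Ł3: R <-> R = I <-> I = ⊤
R -> (R <-> R) = I -> ⊤ = ⊤
They differ because Kleene's strong three-valued logic K3 and Ł3 treat I differently under implication.

I; ⊤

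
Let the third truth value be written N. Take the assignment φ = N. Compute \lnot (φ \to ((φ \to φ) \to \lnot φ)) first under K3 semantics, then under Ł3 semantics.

In K3: φ \to φ = N \to N = N
\lnot φ = \lnot N = N
(φ \to φ) \to \lnot φ = N \to N = N
φ \to ((φ \to φ) \to \lnot φ) = N \to N = N
\lnot (φ \to ((φ \to φ) \to \lnot φ)) = \lnot N = N
In Ł3: φ \to φ = N \to N = 1
\lnot φ = \lnot N = N
(φ \to φ) \to \lnot φ = 1 \to N = N
φ \to ((φ \to φ) \to \lnot φ) = N \to N = 1
\lnot (φ \to ((φ \to φ) \to \lnot φ)) = \lnot 1 = 0
They differ because K3 and Ł3 treat N differently under implication.

N; 0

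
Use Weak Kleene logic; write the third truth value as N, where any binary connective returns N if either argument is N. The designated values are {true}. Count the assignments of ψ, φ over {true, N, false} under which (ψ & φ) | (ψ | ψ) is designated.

2

Designated under: (ψ=true, φ=true); (ψ=true, φ=false).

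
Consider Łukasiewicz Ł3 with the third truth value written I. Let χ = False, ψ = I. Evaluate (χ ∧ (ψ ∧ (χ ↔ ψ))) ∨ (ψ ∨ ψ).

χ ↔ ψ = False ↔ I = I
ψ ∧ (χ ↔ ψ) = I ∧ I = I
χ ∧ (ψ ∧ (χ ↔ ψ)) = False ∧ I = False
ψ ∨ ψ = I ∨ I = I
(χ ∧ (ψ ∧ (χ ↔ ψ))) ∨ (ψ ∨ ψ) = False ∨ I = I

I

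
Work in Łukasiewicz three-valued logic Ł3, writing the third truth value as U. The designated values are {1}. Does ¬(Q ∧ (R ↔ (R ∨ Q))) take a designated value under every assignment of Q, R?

No

Countermodel: Q=1, R=1 gives 0, which is not designated.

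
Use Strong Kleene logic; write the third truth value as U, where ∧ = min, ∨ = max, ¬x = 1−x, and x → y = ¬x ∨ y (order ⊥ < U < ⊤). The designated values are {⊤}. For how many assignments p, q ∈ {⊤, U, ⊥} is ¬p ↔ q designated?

Designated under: (p=⊤, q=⊥); (p=⊥, q=⊤).

2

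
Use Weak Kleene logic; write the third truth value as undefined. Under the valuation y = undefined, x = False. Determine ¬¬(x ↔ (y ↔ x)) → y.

undefined

y ↔ x = undefined ↔ False = undefined
x ↔ (y ↔ x) = False ↔ undefined = undefined
¬(x ↔ (y ↔ x)) = ¬undefined = undefined
¬¬(x ↔ (y ↔ x)) = ¬undefined = undefined
¬¬(x ↔ (y ↔ x)) → y = undefined → undefined = undefined  [any arg is the third value ⇒ result is the third value]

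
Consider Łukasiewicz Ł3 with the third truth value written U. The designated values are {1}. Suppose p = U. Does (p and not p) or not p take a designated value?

No

not p = not U = U
p and not p = U and U = U
not p = not U = U
(p and not p) or not p = U or U = U
U ∉ {1}.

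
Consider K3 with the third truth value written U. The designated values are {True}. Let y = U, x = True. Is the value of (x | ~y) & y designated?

~y = ~U = U
x | ~y = True | U = True
(x | ~y) & y = True & U = U
U ∉ {True}.

No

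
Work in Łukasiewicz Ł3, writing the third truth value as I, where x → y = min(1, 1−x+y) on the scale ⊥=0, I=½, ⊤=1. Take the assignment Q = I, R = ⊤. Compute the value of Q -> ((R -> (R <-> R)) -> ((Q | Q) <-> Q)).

⊤

R <-> R = ⊤ <-> ⊤ = ⊤
R -> (R <-> R) = ⊤ -> ⊤ = ⊤
Q | Q = I | I = I
(Q | Q) <-> Q = I <-> I = ⊤  [1 − |½−½|]
(R -> (R <-> R)) -> ((Q | Q) <-> Q) = ⊤ -> ⊤ = ⊤
Q -> ((R -> (R <-> R)) -> ((Q | Q) <-> Q)) = I -> ⊤ = ⊤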